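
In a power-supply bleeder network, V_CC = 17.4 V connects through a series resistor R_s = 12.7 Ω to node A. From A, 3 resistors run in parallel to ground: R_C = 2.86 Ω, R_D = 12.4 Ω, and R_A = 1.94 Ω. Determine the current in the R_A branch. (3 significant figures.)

Parallel bank: R_p = 1/(1/2.86 + 1/12.4 + 1/1.94) = 1.057 Ω.
Node voltage V_A = V_CC · R_p/(R_s + R_p) = 17.4 × 0.07686 = 1.337 V.
I(R_A) = V_A / R_A = 1.337/1.94 = 0.6893 A.
(Check via current divider: I_total = 1.265 A; share G_k/ΣG = 0.5450 → same result.)

I ≈ 0.689 A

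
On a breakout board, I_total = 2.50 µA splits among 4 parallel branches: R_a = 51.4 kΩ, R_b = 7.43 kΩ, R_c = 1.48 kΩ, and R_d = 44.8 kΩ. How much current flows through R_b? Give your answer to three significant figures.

I ≈ 0.395 µA

ΣG = 1/51.4 + 1/7.43 + 1/1.48 + 1/44.8 = 0.8520.
R_b takes the fraction G_k/ΣG = 0.1346/0.8520 = 0.1580, so I = 2.50 × 0.1580 = 0.3949 µA.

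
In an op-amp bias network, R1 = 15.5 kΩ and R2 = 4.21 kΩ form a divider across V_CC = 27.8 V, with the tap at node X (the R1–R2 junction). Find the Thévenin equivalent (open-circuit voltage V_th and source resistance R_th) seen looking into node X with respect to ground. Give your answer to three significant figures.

V_th ≈ 5.94 V, R_th ≈ 3.31 kΩ

V_th is the unloaded tap voltage: V_CC · R2/(R1+R2) = 27.8 × 0.2136 = 5.938 V.
Zeroing V_CC shorts the top of R1 to ground, so R_th = R1 ‖ R2 = 3.311 kΩ.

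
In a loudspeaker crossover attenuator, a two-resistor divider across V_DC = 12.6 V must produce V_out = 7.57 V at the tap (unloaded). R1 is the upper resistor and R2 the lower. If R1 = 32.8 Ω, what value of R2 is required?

R2 ≈ 49.4 Ω

The divider ratio is R2/(R1+R2) = 7.57/12.6 = 0.6008.
Rearranging, R2 = R1·k/(1−k) = 32.8 × 1.505 = 49.36 Ω.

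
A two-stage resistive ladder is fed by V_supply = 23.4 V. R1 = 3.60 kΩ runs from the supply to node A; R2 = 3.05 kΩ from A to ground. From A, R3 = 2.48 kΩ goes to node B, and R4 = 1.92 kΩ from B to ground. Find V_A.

Looking into the second stage from A: R3 + R4 = 4.400 kΩ appears in parallel with R2.
R2 ‖ (R3+R4) = 1.801 kΩ.
V_A = 23.4 × 1.801/(3.60 + 1.801) = 7.804 V.

V_A ≈ 7.80 V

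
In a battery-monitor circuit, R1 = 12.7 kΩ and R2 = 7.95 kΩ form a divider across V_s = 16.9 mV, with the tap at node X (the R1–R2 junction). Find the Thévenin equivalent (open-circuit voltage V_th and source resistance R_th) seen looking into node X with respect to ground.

V_th is the unloaded tap voltage: V_s · R2/(R1+R2) = 16.9 × 0.3850 = 6.506 mV.
Zeroing V_s shorts the top of R1 to ground, so R_th = R1 ‖ R2 = 4.889 kΩ.

V_th ≈ 6.51 mV, R_th ≈ 4.89 kΩ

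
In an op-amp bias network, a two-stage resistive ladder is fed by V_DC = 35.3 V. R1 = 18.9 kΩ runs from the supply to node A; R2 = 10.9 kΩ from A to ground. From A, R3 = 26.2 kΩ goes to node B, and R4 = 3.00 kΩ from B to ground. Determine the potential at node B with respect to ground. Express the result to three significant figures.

Node A sees R2 in parallel with the series input of stage 2, R3 + R4 = 29.20 kΩ.
Effective lower resistance at A: R2 ‖ 29.20 = 7.937 kΩ.
V_A = 35.3 × 7.937/(18.9 + 7.937) = 10.44 V.
Then the unloaded second divider: V_B = V_A × R4/(R3+R4) = 10.44 × 0.1027 = 1.073 V.

V_B ≈ 1.07 V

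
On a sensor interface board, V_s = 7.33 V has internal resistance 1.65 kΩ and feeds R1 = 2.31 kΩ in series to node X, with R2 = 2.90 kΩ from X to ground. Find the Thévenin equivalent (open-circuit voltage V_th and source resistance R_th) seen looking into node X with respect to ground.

R1' = 1.65 + 2.31 = 3.960 kΩ (source resistance + R1).
With X open, the divider is unloaded: V_th = 7.33 × 2.90/6.860 = 3.099 V.
Looking into X with the source shorted: R_th = R1'·R2/(R1'+R2) = 3.960 × 2.90/6.860 = 1.674 kΩ.

V_th ≈ 3.10 V, R_th ≈ 1.67 kΩ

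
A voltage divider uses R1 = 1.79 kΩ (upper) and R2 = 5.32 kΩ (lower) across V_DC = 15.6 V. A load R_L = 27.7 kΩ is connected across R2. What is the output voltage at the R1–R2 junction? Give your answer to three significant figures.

V_out ≈ 11.1 V

First combine the lower leg with the load: R2 ‖ R_L = 4.463 kΩ.
Now apply the divider: V_out = 15.6 × 0.7137 = 11.13 V.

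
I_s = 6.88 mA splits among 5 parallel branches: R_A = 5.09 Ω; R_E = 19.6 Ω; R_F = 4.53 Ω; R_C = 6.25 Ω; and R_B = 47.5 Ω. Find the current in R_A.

I ≈ 2.08 mA

Total conductance ΣG = 1/5.09 + 1/19.6 + 1/4.53 + 1/6.25 + 1/47.5 = 0.6493 (units of 1/Ω).
Current divider: I(R_A) = I_s · G_k/ΣG = 6.88 × (0.1965/0.6493) = 6.88 × 0.3026 = 2.082 mA.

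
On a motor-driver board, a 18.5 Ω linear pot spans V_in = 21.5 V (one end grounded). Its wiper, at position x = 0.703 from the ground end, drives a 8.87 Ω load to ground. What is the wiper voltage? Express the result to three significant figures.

V_out ≈ 10.5 V

Split the track: R_lower = x·R_p = 13.01 Ω, R_upper = (1−x)·R_p = 5.495 Ω.
Lower segment in parallel with the load: 13.01 ‖ 8.87 = 5.273 Ω.
V_out = 21.5 × 5.273/(5.495 + 5.273) = 10.53 V.
(Unloaded: V_out = x·V_in = 15.1 V.)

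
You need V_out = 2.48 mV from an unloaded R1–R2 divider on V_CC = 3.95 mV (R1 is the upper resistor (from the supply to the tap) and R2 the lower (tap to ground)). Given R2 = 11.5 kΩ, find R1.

R1 ≈ 6.82 kΩ

The divider ratio is R2/(R1+R2) = 2.48/3.95 = 0.6278.
Rearranging, R1 = R2·(1−k)/k = 11.5 × 0.5927 = 6.817 kΩ.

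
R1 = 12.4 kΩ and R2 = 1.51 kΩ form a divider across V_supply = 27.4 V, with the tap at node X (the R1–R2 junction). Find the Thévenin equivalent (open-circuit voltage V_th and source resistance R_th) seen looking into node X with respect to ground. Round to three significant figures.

Open-circuit (no load on X): V_th = V_supply · R2/(R1 + R2) = 27.4 × 1.51/(12.40 + 1.51) = 2.974 V.
Zeroing V_supply shorts the top of R1 to ground, so R_th = R1 ‖ R2 = 1.346 kΩ.

V_th ≈ 2.97 V, R_th ≈ 1.35 kΩ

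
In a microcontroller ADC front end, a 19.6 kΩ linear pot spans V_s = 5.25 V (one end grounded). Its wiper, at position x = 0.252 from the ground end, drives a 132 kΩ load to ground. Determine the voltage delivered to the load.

The pot divides into 14.66 kΩ above the wiper and 4.939 kΩ below.
(x·R_p) ‖ R_L = 4.761 kΩ.
Then V_out = V_s · 4.761/(14.66 + 4.761) = 1.287 V.

V_out ≈ 1.29 V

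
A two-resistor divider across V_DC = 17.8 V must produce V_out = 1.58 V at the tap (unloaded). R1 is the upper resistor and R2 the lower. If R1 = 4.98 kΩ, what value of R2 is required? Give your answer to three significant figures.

V_out/V_DC = R2/(R1+R2) = 0.08876.
So R2 = R1 · V_out/(V_DC − V_out) = 4.98 × 1.58/(17.8 − 1.58) = 4.98 × 0.09741 = 0.4851 kΩ.

R2 ≈ 0.485 kΩ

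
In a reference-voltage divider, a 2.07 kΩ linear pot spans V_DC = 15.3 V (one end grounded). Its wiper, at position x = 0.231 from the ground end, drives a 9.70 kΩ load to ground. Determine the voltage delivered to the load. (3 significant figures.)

Split the track: R_lower = x·R_p = 0.4782 kΩ, R_upper = (1−x)·R_p = 1.592 kΩ.
Lower segment in parallel with the load: 0.4782 ‖ 9.70 = 0.4557 kΩ.
Then V_out = V_DC · 0.4557/(1.592 + 0.4557) = 3.405 V.

V_out ≈ 3.41 V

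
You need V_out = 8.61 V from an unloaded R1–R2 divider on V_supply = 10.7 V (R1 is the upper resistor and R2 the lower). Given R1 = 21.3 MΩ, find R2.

R2 ≈ 87.7 MΩ

Required fraction k = V_out/V_supply = 0.8047.
So R2 = R1 · V_out/(V_supply − V_out) = 21.3 × 8.61/(10.7 − 8.61) = 21.3 × 4.120 = 87.75 MΩ.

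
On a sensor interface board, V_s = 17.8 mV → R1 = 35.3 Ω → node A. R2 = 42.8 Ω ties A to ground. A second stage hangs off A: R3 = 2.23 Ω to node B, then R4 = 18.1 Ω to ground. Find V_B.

Looking into the second stage from A: R3 + R4 = 20.33 Ω appears in parallel with R2.
R2 ‖ (R3+R4) = 13.78 Ω.
First divider: V_A = V_s · 13.78/(35.3 + 13.78) = 4.998 mV.
Then the unloaded second divider: V_B = V_A × R4/(R3+R4) = 4.998 × 0.8903 = 4.450 mV.

V_B ≈ 4.45 mV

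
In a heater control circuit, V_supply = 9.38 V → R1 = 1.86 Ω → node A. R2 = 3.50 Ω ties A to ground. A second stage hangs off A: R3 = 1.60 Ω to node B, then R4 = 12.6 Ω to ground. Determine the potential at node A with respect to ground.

Looking into the second stage from A: R3 + R4 = 14.20 Ω appears in parallel with R2.
R2 ‖ (R3+R4) = 2.808 Ω.
V_A = 9.38 × 2.808/(1.86 + 2.808) = 5.642 V.

V_A ≈ 5.64 V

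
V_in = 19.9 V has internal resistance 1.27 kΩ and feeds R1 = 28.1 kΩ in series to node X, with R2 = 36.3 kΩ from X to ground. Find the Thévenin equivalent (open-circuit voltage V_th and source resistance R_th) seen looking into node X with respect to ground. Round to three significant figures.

R1' = 1.27 + 28.1 = 29.37 kΩ (source resistance + R1).
With X open, the divider is unloaded: V_th = 19.9 × 36.3/65.67 = 11.00 V.
Zeroing V_in shorts the top of R1' to ground, so R_th = R1' ‖ R2 = 16.23 kΩ.

V_th ≈ 11.0 V, R_th ≈ 16.2 kΩ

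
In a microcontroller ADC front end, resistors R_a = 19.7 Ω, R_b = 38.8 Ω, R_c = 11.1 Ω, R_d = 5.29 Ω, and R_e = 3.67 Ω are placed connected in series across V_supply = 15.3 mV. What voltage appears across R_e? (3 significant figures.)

V ≈ 0.715 mV

ΣR = 19.7 + 38.8 + 11.1 + 5.29 + 3.67 = 78.56 Ω.
V = V_supply · R/ΣR = 15.3 × 0.04672 = 0.7148 mV.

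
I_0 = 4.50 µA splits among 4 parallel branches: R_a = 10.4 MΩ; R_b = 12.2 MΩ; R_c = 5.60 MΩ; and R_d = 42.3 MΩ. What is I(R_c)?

ΣG = 1/10.4 + 1/12.2 + 1/5.60 + 1/42.3 = 0.3803.
R_c takes the fraction G_k/ΣG = 0.1786/0.3803 = 0.4695, so I = 4.50 × 0.4695 = 2.113 µA.

I ≈ 2.11 µA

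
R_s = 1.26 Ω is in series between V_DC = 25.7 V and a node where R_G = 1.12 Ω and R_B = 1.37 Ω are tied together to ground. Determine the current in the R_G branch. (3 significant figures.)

I ≈ 7.54 A

Equivalent of the parallel group: R_p = 0.6162 Ω.
V_A by voltage divider: V_A = 25.7 × 0.6162/(1.26 + 0.6162) = 8.441 V.
I(R_G) = V_A / R_G = 8.441/1.12 = 7.536 A.
(Check via current divider: I_total = 13.70 A; share G_k/ΣG = 0.5502 → same result.)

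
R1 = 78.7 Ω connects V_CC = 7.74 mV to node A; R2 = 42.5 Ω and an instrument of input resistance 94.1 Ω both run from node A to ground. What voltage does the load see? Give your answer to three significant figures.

V_out ≈ 2.10 mV

The load sits in parallel with R2, giving an effective lower resistance R2' = R2·R_L/(R2+R_L) = 29.28 Ω.
Voltage divider with the loaded lower leg: V_out = 7.74 × 29.28/(78.7 + 29.28) = 7.74 × 0.2711 = 2.099 mV.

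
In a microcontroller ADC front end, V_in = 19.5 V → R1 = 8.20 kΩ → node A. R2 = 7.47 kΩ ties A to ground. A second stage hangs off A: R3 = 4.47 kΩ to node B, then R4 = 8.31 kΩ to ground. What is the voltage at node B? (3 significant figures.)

The second stage (R3 + R4 = 12.78 kΩ) loads node A in parallel with R2.
Effective lower resistance at A: R2 ‖ 12.78 = 4.714 kΩ.
So V_A = 19.5 × 0.3650 = 7.118 V.
Then the unloaded second divider: V_B = V_A × R4/(R3+R4) = 7.118 × 0.6502 = 4.629 V.

V_B ≈ 4.63 V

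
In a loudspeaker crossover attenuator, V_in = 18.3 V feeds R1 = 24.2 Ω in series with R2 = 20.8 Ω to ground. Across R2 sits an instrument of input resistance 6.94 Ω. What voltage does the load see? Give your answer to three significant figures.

V_out ≈ 3.24 V

The load sits in parallel with R2, giving an effective lower resistance R2' = R2·R_L/(R2+R_L) = 5.204 Ω.
Voltage divider with the loaded lower leg: V_out = 18.3 × 5.204/(24.2 + 5.204) = 18.3 × 0.1770 = 3.239 V.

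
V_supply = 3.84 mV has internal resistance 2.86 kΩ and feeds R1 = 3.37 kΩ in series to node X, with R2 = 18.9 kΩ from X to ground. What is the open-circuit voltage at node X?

V_th ≈ 2.89 mV

R1' = 2.86 + 3.37 = 6.230 kΩ (source resistance + R1).
V_th is the unloaded tap voltage: V_supply · R2/(R1'+R2) = 3.84 × 0.7521 = 2.888 mV.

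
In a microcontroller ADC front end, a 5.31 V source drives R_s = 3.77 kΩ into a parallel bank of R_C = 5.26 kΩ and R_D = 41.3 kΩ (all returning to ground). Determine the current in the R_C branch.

Combine the parallel branches: R_p = (1/5.26 + 1/41.3)⁻¹ = 4.666 kΩ.
Node voltage V_A = V_in · R_p/(R_s + R_p) = 5.31 × 0.5531 = 2.937 V.
I(R_C) = V_A / R_C = 2.937/5.26 = 0.5584 mA.
(Equivalently: I_total = 0.6295 mA, then current-divider fraction G_k/ΣG = 0.8870.)

I ≈ 0.558 mA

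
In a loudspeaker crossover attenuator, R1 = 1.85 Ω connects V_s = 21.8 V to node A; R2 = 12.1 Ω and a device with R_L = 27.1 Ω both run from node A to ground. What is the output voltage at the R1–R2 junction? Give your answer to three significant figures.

R2 ‖ R_L = (12.1 × 27.1)/(12.1 + 27.1) = 8.365 Ω.
Then V_out = V_s · R2'/(R1 + R2') = 21.8 × 8.365/10.22 = 17.85 V.

V_out ≈ 17.9 V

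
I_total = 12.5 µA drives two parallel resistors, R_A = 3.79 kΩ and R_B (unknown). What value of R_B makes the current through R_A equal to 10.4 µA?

R_B ≈ 18.8 kΩ

The fraction through R_A equals R_B/(R_A+R_B).
With f = 0.8320, R_B = R_A · f/(1−f) = 3.79 × 4.952 = 18.77 kΩ.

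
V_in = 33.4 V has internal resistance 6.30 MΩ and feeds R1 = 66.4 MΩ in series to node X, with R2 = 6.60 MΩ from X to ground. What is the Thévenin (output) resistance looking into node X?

R1' = 6.30 + 66.4 = 72.70 MΩ (source resistance + R1).
Zeroing V_in shorts the top of R1' to ground, so R_th = R1' ‖ R2 = 6.051 MΩ.

R_th ≈ 6.05 MΩ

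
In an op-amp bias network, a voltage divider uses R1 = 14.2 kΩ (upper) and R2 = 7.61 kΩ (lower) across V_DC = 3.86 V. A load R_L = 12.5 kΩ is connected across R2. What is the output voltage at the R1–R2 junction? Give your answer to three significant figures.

V_out ≈ 0.965 V

R2 ‖ R_L = (7.61 × 12.5)/(7.61 + 12.5) = 4.730 kΩ.
Now apply the divider: V_out = 3.86 × 0.2499 = 0.9645 V.
(Unloaded it would be 1.35 V; the load pulls it down.)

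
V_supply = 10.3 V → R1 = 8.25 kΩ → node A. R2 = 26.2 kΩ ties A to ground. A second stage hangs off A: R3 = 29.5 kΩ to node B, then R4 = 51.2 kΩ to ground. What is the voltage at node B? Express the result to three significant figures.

V_B ≈ 4.61 V

Looking into the second stage from A: R3 + R4 = 80.70 kΩ appears in parallel with R2.
Effective lower resistance at A: R2 ‖ 80.70 = 19.78 kΩ.
First divider: V_A = V_supply · 19.78/(8.25 + 19.78) = 7.268 V.
V_B = V_A × 0.6344 = 4.611 V.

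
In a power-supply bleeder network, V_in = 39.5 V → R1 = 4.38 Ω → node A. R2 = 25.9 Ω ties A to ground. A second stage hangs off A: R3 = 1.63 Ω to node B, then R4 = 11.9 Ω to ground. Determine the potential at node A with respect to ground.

V_A ≈ 26.5 V

The second stage (R3 + R4 = 13.53 Ω) loads node A in parallel with R2.
R2 ‖ (R3+R4) = 8.887 Ω.
So V_A = 39.5 × 0.6699 = 26.46 V.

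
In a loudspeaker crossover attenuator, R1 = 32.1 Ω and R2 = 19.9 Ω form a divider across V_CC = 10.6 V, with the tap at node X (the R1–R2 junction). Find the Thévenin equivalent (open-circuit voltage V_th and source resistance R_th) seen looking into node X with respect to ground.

V_th ≈ 4.06 V, R_th ≈ 12.3 Ω

Open-circuit (no load on X): V_th = V_CC · R2/(R1 + R2) = 10.6 × 19.9/(32.10 + 19.9) = 4.057 V.
With V_CC suppressed (replaced by a short), R_th = R1 ‖ R2 = (32.10 × 19.9)/(32.10 + 19.9) = 12.28 Ω.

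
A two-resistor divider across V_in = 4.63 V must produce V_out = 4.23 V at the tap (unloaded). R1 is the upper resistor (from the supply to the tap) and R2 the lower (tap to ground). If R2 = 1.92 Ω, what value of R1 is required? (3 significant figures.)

V_out/V_in = R2/(R1+R2) = 0.9136.
Rearranging, R1 = R2·(1−k)/k = 1.92 × 0.09456 = 0.1816 Ω.

R1 ≈ 0.182 Ω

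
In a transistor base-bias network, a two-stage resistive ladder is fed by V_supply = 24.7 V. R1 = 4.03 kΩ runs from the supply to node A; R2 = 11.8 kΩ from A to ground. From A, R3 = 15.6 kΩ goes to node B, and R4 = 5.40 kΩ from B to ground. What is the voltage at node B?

V_B ≈ 4.14 V

Looking into the second stage from A: R3 + R4 = 21.00 kΩ appears in parallel with R2.
R2 ‖ (R3+R4) = 7.555 kΩ.
V_A = 24.7 × 7.555/(4.03 + 7.555) = 16.11 V.
Then the unloaded second divider: V_B = V_A × R4/(R3+R4) = 16.11 × 0.2571 = 4.142 V.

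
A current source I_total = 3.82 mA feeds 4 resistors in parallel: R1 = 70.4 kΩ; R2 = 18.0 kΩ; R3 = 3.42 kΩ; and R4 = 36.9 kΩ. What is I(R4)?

Total conductance ΣG = 1/70.4 + 1/18.0 + 1/3.42 + 1/36.9 = 0.3893 (units of 1/kΩ).
Current divider: I(R4) = I_total · G_k/ΣG = 3.82 × (0.02710/0.3893) = 3.82 × 0.06962 = 0.2659 mA.

I ≈ 0.266 mA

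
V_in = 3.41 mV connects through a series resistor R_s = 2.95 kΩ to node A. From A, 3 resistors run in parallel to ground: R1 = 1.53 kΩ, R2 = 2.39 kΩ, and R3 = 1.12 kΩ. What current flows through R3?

Parallel bank: R_p = 1/(1/1.53 + 1/2.39 + 1/1.12) = 0.5089 kΩ.
V_A by voltage divider: V_A = 3.41 × 0.5089/(2.95 + 0.5089) = 0.5017 mV.
Branch current I = V_A/R3 = 0.5017/1.12 = 0.4480 µA.

I ≈ 0.448 µA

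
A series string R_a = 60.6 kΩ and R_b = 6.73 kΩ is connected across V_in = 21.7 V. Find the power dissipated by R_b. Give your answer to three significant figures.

The common current is I = 21.7/67.33 = 0.3223 mA.
V(R_b) = I·R = 2.169 V; P = V·I = 2.169 × 0.3223 = 0.6991 mW.

P ≈ 0.699 mW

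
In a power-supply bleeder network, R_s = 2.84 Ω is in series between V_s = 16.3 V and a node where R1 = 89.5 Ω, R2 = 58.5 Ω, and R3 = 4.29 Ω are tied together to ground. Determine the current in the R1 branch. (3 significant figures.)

I ≈ 0.105 A

Combine the parallel branches: R_p = (1/89.5 + 1/58.5 + 1/4.29)⁻¹ = 3.826 Ω.
Node voltage V_A = V_s · R_p/(R_s + R_p) = 16.3 × 0.5740 = 9.356 V.
I(R1) = V_A / R1 = 9.356/89.5 = 0.1045 A.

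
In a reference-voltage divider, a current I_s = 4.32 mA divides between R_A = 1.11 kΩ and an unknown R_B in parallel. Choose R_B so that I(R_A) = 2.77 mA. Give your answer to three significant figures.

In a two-way split, I_A/I_s = R_B/(R_A + R_B).
With f = 0.6412, R_B = R_A · f/(1−f) = 1.11 × 1.787 = 1.984 kΩ.

R_B ≈ 1.98 kΩ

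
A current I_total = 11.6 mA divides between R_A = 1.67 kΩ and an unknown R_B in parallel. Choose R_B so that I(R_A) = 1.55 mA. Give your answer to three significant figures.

The fraction through R_A equals R_B/(R_A+R_B).
1.55/11.6 = R_B/(R_A + R_B) → R_B = R_A · (0.1336)/(1 − 0.1336) = 1.67 × 0.1542 = 0.2576 kΩ.

R_B ≈ 0.258 kΩ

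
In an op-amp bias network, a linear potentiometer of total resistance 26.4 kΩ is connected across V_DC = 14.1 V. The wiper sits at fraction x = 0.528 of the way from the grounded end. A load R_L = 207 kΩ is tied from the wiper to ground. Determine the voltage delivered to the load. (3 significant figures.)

The pot divides into 12.46 kΩ above the wiper and 13.94 kΩ below.
Lower segment in parallel with the load: 13.94 ‖ 207 = 13.06 kΩ.
Loaded-divider output: V_out = 14.1 × 0.5117 = 7.215 V.

V_out ≈ 7.22 V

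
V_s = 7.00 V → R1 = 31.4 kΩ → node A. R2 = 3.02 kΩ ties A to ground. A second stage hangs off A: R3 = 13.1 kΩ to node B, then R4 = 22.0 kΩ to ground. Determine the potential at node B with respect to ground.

V_B ≈ 0.357 V

Node A sees R2 in parallel with the series input of stage 2, R3 + R4 = 35.10 kΩ.
Effective lower resistance at A: R2 ‖ 35.10 = 2.781 kΩ.
V_A = 7.00 × 2.781/(31.4 + 2.781) = 0.5695 V.
Stage 2 is unloaded, so V_B = V_A · R4/(R3+R4) = 0.5695 × 22.0/35.10 = 0.3569 V.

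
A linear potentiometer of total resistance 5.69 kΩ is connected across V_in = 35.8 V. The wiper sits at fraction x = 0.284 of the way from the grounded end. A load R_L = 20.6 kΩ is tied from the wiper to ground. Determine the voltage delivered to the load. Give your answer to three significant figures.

V_out ≈ 9.63 V

Split the track: R_lower = x·R_p = 1.616 kΩ, R_upper = (1−x)·R_p = 4.074 kΩ.
(x·R_p) ‖ R_L = 1.498 kΩ.
Loaded-divider output: V_out = 35.8 × 0.2689 = 9.627 V.
(Unloaded: V_out = x·V_in = 10.2 V.)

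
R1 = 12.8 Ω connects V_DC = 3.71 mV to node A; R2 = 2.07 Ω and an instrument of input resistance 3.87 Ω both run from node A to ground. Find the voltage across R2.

V_out ≈ 0.354 mV

First combine the lower leg with the load: R2 ‖ R_L = 1.349 Ω.
Now apply the divider: V_out = 3.71 × 0.09532 = 0.3536 mV.
(Unloaded it would be 0.516 mV; the load pulls it down.)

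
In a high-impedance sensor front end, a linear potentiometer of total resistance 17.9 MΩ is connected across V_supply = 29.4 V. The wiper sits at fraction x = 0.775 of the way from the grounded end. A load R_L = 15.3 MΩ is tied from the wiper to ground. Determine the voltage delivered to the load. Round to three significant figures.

V_out ≈ 18.9 V

Lower segment x·R_p = 13.87 MΩ; upper segment (1−x)·R_p = 4.027 MΩ.
Lower segment in parallel with the load: 13.87 ‖ 15.3 = 7.276 MΩ.
V_out = 29.4 × 7.276/(4.027 + 7.276) = 18.92 V.
(Unloaded: V_out = x·V_supply = 22.8 V.)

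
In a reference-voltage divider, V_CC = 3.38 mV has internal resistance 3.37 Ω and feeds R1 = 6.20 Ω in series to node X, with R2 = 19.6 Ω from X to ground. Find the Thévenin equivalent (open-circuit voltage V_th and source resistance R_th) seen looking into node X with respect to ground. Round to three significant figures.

R1' = 3.37 + 6.20 = 9.570 Ω (source resistance + R1).
With X open, the divider is unloaded: V_th = 3.38 × 19.6/29.17 = 2.271 mV.
With V_CC suppressed (replaced by a short), R_th = R1' ‖ R2 = (9.570 × 19.6)/(9.570 + 19.6) = 6.430 Ω.

V_th ≈ 2.27 mV, R_th ≈ 6.43 Ω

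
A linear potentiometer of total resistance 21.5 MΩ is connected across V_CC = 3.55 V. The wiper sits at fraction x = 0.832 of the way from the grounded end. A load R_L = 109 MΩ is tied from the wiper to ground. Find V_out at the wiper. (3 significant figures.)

Split the track: R_lower = x·R_p = 17.89 MΩ, R_upper = (1−x)·R_p = 3.612 MΩ.
R_L loads the lower segment: effective lower R = 15.37 MΩ.
Loaded-divider output: V_out = 3.55 × 0.8097 = 2.874 V.

V_out ≈ 2.87 V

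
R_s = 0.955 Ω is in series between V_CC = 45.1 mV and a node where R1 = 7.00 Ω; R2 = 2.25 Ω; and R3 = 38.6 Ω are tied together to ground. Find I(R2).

Combine the parallel branches: R_p = (1/7.00 + 1/2.25 + 1/38.6)⁻¹ = 1.631 Ω.
Node voltage V_A = V_CC · R_p/(R_s + R_p) = 45.1 × 0.6307 = 28.44 mV.
Branch current I = V_A/R2 = 28.44/2.25 = 12.64 mA.

I ≈ 12.6 mA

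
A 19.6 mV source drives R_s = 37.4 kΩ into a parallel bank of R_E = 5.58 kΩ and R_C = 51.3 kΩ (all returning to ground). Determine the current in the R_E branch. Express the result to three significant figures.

Equivalent of the parallel group: R_p = 5.033 kΩ.
V_A by voltage divider: V_A = 19.6 × 5.033/(37.4 + 5.033) = 2.325 mV.
Branch current I = V_A/R_E = 2.325/5.58 = 0.4166 µA.

I ≈ 0.417 µA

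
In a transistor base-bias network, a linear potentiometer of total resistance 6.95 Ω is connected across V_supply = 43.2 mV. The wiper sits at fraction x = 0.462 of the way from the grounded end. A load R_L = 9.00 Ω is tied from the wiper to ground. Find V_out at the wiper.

Split the track: R_lower = x·R_p = 3.211 Ω, R_upper = (1−x)·R_p = 3.739 Ω.
R_L loads the lower segment: effective lower R = 2.367 Ω.
V_out = 43.2 × 2.367/(3.739 + 2.367) = 16.74 mV.
(Unloaded: V_out = x·V_supply = 20.0 mV.)

V_out ≈ 16.7 mV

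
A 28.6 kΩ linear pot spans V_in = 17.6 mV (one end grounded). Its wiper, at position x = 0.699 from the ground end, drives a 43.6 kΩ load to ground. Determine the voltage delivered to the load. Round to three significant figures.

Split the track: R_lower = x·R_p = 19.99 kΩ, R_upper = (1−x)·R_p = 8.609 kΩ.
R_L loads the lower segment: effective lower R = 13.71 kΩ.
Loaded-divider output: V_out = 17.6 × 0.6142 = 10.81 mV.

V_out ≈ 10.8 mV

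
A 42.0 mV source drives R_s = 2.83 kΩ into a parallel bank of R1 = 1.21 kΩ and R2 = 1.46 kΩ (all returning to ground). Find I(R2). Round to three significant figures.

Combine the parallel branches: R_p = (1/1.21 + 1/1.46)⁻¹ = 0.6616 kΩ.
V_A = 42.0 × 0.6616/3.492 = 7.959 mV.
Branch current I = V_A/R2 = 7.959/1.46 = 5.451 µA.

I ≈ 5.45 µA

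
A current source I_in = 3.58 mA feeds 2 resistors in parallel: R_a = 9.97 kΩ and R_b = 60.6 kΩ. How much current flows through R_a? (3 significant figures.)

For two parallel branches, I_k = I_in · (other R)/(sum of R).
So I = 3.58 × 60.6/70.57 = 3.074 mA.

I ≈ 3.07 mA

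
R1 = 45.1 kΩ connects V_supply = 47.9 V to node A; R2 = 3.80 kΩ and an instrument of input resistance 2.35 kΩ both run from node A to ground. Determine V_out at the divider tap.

V_out ≈ 1.49 V

The load sits in parallel with R2, giving an effective lower resistance R2' = R2·R_L/(R2+R_L) = 1.452 kΩ.
Voltage divider with the loaded lower leg: V_out = 47.9 × 1.452/(45.1 + 1.452) = 47.9 × 0.03119 = 1.494 V.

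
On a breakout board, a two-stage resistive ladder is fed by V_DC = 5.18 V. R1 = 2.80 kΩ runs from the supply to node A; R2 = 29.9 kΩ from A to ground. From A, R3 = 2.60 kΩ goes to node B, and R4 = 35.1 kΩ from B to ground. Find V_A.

Node A sees R2 in parallel with the series input of stage 2, R3 + R4 = 37.70 kΩ.
R2 ‖ (R3+R4) = 16.68 kΩ.
V_A = 5.18 × 16.68/(2.80 + 16.68) = 4.435 V.

V_A ≈ 4.44 V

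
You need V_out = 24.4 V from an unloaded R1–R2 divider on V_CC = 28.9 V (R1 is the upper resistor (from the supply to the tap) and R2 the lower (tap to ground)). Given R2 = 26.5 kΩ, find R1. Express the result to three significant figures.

The divider ratio is R2/(R1+R2) = 24.4/28.9 = 0.8443.
R1 = R2·(1/k − 1) = 26.5 × 0.1844 = 4.887 kΩ.

R1 ≈ 4.89 kΩ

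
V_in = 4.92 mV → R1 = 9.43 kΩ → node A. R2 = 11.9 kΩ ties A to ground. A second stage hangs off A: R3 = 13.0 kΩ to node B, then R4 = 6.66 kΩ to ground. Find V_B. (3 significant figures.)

The second stage (R3 + R4 = 19.66 kΩ) loads node A in parallel with R2.
R2 ‖ (R3+R4) = 7.413 kΩ.
First divider: V_A = V_in · 7.413/(9.43 + 7.413) = 2.165 mV.
Stage 2 is unloaded, so V_B = V_A · R4/(R3+R4) = 2.165 × 6.66/19.66 = 0.7336 mV.

V_B ≈ 0.734 mV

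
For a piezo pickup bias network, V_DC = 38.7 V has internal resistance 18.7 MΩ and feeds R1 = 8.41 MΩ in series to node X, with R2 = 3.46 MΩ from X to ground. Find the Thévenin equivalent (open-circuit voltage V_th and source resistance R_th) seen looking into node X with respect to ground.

R1' = 18.7 + 8.41 = 27.11 MΩ (source resistance + R1).
With X open, the divider is unloaded: V_th = 38.7 × 3.46/30.57 = 4.380 V.
Zeroing V_DC shorts the top of R1' to ground, so R_th = R1' ‖ R2 = 3.068 MΩ.

V_th ≈ 4.38 V, R_th ≈ 3.07 MΩ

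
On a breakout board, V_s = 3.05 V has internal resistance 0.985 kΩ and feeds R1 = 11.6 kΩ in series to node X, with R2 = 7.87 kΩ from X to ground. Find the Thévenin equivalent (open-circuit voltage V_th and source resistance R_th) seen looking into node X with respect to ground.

R1' = 0.985 + 11.6 = 12.58 kΩ (source resistance + R1).
V_th is the unloaded tap voltage: V_s · R2/(R1'+R2) = 3.05 × 0.3847 = 1.173 V.
Zeroing V_s shorts the top of R1' to ground, so R_th = R1' ‖ R2 = 4.842 kΩ.

V_th ≈ 1.17 V, R_th ≈ 4.84 kΩ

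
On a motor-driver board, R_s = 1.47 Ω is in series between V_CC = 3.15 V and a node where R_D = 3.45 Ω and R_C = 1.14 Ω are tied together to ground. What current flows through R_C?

I ≈ 1.02 A

Equivalent of the parallel group: R_p = 0.8569 Ω.
V_A by voltage divider: V_A = 3.15 × 0.8569/(1.47 + 0.8569) = 1.160 V.
Branch current I = V_A/R_C = 1.160/1.14 = 1.018 A.
(Check via current divider: I_total = 1.354 A; share G_k/ΣG = 0.7516 → same result.)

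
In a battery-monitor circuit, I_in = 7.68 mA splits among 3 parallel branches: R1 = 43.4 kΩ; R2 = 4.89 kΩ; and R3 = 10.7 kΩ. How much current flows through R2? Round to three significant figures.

I ≈ 4.89 mA

Total conductance ΣG = 1/43.4 + 1/4.89 + 1/10.7 = 0.3210 (units of 1/kΩ).
R2 takes the fraction G_k/ΣG = 0.2045/0.3210 = 0.6371, so I = 7.68 × 0.6371 = 4.893 mA.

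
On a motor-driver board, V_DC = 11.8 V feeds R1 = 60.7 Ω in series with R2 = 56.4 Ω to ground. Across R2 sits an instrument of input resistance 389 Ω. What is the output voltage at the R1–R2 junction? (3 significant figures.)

V_out ≈ 5.29 V

The load sits in parallel with R2, giving an effective lower resistance R2' = R2·R_L/(R2+R_L) = 49.26 Ω.
Then V_out = V_DC · R2'/(R1 + R2') = 11.8 × 49.26/110.0 = 5.286 V.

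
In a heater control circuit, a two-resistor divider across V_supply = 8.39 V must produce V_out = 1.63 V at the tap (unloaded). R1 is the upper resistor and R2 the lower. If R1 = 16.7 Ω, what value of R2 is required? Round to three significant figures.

R2 ≈ 4.03 Ω

Required fraction k = V_out/V_supply = 0.1943.
Rearranging, R2 = R1·k/(1−k) = 16.7 × 0.2411 = 4.027 Ω.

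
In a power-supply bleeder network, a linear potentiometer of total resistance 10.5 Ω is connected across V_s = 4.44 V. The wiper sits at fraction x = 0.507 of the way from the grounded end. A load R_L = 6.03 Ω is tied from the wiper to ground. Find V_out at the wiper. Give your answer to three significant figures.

The pot divides into 5.176 Ω above the wiper and 5.324 Ω below.
R_L loads the lower segment: effective lower R = 2.827 Ω.
Loaded-divider output: V_out = 4.44 × 0.3533 = 1.568 V.

V_out ≈ 1.57 V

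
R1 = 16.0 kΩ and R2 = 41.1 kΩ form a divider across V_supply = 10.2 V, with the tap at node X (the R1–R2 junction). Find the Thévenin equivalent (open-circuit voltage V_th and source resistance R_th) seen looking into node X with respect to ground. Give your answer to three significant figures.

Open-circuit (no load on X): V_th = V_supply · R2/(R1 + R2) = 10.2 × 41.1/(16.00 + 41.1) = 7.342 V.
Looking into X with the source shorted: R_th = R1·R2/(R1+R2) = 16.00 × 41.1/57.10 = 11.52 kΩ.

V_th ≈ 7.34 V, R_th ≈ 11.5 kΩ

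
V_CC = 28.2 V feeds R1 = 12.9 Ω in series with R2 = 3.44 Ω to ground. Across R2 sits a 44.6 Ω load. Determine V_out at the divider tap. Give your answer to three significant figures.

First combine the lower leg with the load: R2 ‖ R_L = 3.194 Ω.
Now apply the divider: V_out = 28.2 × 0.1984 = 5.596 V.
(Unloaded it would be 5.94 V; the load pulls it down.)

V_out ≈ 5.60 V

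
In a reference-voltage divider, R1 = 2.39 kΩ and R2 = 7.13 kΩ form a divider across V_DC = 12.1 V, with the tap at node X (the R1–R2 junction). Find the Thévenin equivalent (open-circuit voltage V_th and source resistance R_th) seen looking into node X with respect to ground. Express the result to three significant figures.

V_th is the unloaded tap voltage: V_DC · R2/(R1+R2) = 12.1 × 0.7489 = 9.062 V.
Zeroing V_DC shorts the top of R1 to ground, so R_th = R1 ‖ R2 = 1.790 kΩ.

V_th ≈ 9.06 V, R_th ≈ 1.79 kΩ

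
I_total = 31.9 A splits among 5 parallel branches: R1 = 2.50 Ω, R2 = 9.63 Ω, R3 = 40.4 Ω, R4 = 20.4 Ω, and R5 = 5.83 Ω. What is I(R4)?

I ≈ 2.09 A

ΣG = 1/2.50 + 1/9.63 + 1/40.4 + 1/20.4 + 1/5.83 = 0.7491.
R4 takes the fraction G_k/ΣG = 0.04902/0.7491 = 0.06543, so I = 31.9 × 0.06543 = 2.087 A.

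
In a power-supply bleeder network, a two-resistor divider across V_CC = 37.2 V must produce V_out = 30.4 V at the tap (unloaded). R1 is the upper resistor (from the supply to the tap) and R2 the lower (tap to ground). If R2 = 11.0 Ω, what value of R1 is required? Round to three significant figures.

R1 ≈ 2.46 Ω

V_out/V_CC = R2/(R1+R2) = 0.8172.
R1 = R2·(1/k − 1) = 11.0 × 0.2237 = 2.461 Ω.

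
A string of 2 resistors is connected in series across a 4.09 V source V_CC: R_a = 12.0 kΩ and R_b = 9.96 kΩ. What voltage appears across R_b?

V ≈ 1.86 V

Series total: ΣR = 12.0 + 9.96 = 21.96 kΩ.
V = V_CC · R/ΣR = 4.09 × 0.4536 = 1.855 V.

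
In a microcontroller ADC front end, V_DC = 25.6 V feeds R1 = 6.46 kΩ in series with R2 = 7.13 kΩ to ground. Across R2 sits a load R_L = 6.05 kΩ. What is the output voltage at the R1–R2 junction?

The load sits in parallel with R2, giving an effective lower resistance R2' = R2·R_L/(R2+R_L) = 3.273 kΩ.
Voltage divider with the loaded lower leg: V_out = 25.6 × 3.273/(6.46 + 3.273) = 25.6 × 0.3363 = 8.609 V.
(Unloaded it would be 13.4 V; the load pulls it down.)

V_out ≈ 8.61 V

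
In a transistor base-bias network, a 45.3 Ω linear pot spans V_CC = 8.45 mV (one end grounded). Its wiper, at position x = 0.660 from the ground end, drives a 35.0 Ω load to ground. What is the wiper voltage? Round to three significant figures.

The pot divides into 15.40 Ω above the wiper and 29.90 Ω below.
R_L loads the lower segment: effective lower R = 16.12 Ω.
V_out = 8.45 × 16.12/(15.40 + 16.12) = 4.322 mV.
(Unloaded: V_out = x·V_CC = 5.58 mV.)

V_out ≈ 4.32 mV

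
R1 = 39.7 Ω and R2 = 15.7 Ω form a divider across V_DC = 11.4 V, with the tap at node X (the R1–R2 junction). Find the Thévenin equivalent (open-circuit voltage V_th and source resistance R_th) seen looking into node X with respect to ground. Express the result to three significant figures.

V_th ≈ 3.23 V, R_th ≈ 11.3 Ω

Open-circuit (no load on X): V_th = V_DC · R2/(R1 + R2) = 11.4 × 15.7/(39.70 + 15.7) = 3.231 V.
Zeroing V_DC shorts the top of R1 to ground, so R_th = R1 ‖ R2 = 11.25 Ω.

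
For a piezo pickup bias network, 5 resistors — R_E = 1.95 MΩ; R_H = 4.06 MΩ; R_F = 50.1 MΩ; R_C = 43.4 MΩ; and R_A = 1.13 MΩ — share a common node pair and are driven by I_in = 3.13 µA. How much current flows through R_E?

Total conductance ΣG = 1/1.95 + 1/4.06 + 1/50.1 + 1/43.4 + 1/1.13 = 1.687 (units of 1/MΩ).
By the current-divider rule, I = I_in · G_k/ΣG = 3.13 × 0.3040 = 0.9514 µA.

I ≈ 0.951 µA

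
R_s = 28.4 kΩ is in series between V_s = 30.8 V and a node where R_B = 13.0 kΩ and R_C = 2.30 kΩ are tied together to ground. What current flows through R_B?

I ≈ 0.153 mA

Combine the parallel branches: R_p = (1/13.0 + 1/2.30)⁻¹ = 1.954 kΩ.
V_A = 30.8 × 1.954/30.35 = 1.983 V.
I(R_B) = V_A / R_B = 1.983/13.0 = 0.1525 mA.
(Check via current divider: I_total = 1.015 mA; share G_k/ΣG = 0.1503 → same result.)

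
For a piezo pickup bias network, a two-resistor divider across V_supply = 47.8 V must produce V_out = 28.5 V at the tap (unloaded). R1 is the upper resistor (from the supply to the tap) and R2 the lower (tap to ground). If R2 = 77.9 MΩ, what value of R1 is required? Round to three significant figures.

Required fraction k = V_out/V_supply = 0.5962.
R1 = R2·(1/k − 1) = 77.9 × 0.6772 = 52.75 MΩ.

R1 ≈ 52.8 MΩ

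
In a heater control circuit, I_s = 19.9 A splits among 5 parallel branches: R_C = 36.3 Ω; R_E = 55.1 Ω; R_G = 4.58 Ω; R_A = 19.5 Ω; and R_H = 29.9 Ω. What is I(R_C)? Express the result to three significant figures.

I ≈ 1.57 A

ΣG = 1/36.3 + 1/55.1 + 1/4.58 + 1/19.5 + 1/29.9 = 0.3488.
Current divider: I(R_C) = I_s · G_k/ΣG = 19.9 × (0.02755/0.3488) = 19.9 × 0.07899 = 1.572 A.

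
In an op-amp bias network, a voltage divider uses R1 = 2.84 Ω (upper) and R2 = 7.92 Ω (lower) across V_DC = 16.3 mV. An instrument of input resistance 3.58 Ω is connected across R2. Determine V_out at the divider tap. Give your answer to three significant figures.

V_out ≈ 7.57 mV

The load sits in parallel with R2, giving an effective lower resistance R2' = R2·R_L/(R2+R_L) = 2.466 Ω.
Voltage divider with the loaded lower leg: V_out = 16.3 × 2.466/(2.84 + 2.466) = 16.3 × 0.4647 = 7.575 mV.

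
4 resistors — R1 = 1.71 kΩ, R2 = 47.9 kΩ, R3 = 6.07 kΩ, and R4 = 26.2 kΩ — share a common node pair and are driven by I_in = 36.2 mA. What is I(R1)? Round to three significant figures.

Total conductance ΣG = 1/1.71 + 1/47.9 + 1/6.07 + 1/26.2 = 0.8086 (units of 1/kΩ).
By the current-divider rule, I = I_in · G_k/ΣG = 36.2 × 0.7232 = 26.18 mA.

I ≈ 26.2 mA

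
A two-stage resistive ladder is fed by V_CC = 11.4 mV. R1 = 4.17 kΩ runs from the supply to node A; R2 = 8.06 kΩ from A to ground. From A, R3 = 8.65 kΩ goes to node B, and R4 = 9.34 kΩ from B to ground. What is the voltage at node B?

Node A sees R2 in parallel with the series input of stage 2, R3 + R4 = 17.99 kΩ.
Effective lower resistance at A: R2 ‖ 17.99 = 5.566 kΩ.
So V_A = 11.4 × 0.5717 = 6.517 mV.
V_B = V_A × 0.5192 = 3.384 mV.

V_B ≈ 3.38 mV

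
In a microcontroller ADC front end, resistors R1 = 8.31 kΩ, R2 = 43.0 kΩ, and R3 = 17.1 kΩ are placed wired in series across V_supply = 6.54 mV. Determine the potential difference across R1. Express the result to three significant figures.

Total series resistance ΣR = 8.31 + 43.0 + 17.1 = 68.41 kΩ.
Voltage divider: V = V_supply · (8.310 / 68.41) = 6.54 × 0.1215 = 0.7944 mV.

V ≈ 0.794 mV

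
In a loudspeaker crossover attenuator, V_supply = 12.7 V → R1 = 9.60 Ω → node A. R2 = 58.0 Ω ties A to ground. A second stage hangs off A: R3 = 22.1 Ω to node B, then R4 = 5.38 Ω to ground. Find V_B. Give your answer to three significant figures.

Node A sees R2 in parallel with the series input of stage 2, R3 + R4 = 27.48 Ω.
R2 ‖ (R3+R4) = 18.65 Ω.
First divider: V_A = V_supply · 18.65/(9.60 + 18.65) = 8.384 V.
Then the unloaded second divider: V_B = V_A × R4/(R3+R4) = 8.384 × 0.1958 = 1.641 V.

V_B ≈ 1.64 V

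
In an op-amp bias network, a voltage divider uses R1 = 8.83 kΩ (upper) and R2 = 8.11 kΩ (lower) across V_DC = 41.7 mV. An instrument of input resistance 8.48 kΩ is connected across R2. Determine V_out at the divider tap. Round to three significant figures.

R2 ‖ R_L = (8.11 × 8.48)/(8.11 + 8.48) = 4.145 kΩ.
Voltage divider with the loaded lower leg: V_out = 41.7 × 4.145/(8.83 + 4.145) = 41.7 × 0.3195 = 13.32 mV.
(Unloaded it would be 20.0 mV; the load pulls it down.)

V_out ≈ 13.3 mV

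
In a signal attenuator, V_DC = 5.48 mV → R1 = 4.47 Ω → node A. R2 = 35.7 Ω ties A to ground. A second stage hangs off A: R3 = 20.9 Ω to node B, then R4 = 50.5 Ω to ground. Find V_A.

V_A ≈ 4.61 mV

The second stage (R3 + R4 = 71.40 Ω) loads node A in parallel with R2.
R2 ‖ (R3+R4) = 23.80 Ω.
V_A = 5.48 × 23.80/(4.47 + 23.80) = 4.614 mV.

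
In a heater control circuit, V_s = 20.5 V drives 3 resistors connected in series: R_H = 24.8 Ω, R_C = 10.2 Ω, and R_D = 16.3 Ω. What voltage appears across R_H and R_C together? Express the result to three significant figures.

Total series resistance ΣR = 24.8 + 10.2 + 16.3 = 51.30 Ω.
R_{R_H..R_C} = 24.8 + 10.2 = 35.00 Ω.
V = V_s · R/ΣR = 20.5 × 0.6823 = 13.99 V.

V ≈ 14.0 V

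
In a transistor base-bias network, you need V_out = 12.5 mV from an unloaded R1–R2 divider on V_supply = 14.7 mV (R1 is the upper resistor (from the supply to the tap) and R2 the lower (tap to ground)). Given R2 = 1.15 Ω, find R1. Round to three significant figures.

R1 ≈ 0.202 Ω

The divider ratio is R2/(R1+R2) = 12.5/14.7 = 0.8503.
Rearranging, R1 = R2·(1−k)/k = 1.15 × 0.1760 = 0.2024 Ω.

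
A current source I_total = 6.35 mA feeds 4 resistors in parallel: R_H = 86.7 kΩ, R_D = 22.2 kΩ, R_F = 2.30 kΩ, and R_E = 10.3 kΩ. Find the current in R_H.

I ≈ 0.124 mA

Total conductance ΣG = 1/86.7 + 1/22.2 + 1/2.30 + 1/10.3 = 0.5884 (units of 1/kΩ).
Current divider: I(R_H) = I_total · G_k/ΣG = 6.35 × (0.01153/0.5884) = 6.35 × 0.01960 = 0.1245 mA.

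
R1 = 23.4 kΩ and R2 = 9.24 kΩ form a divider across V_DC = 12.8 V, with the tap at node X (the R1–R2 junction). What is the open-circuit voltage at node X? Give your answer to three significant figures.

V_th ≈ 3.62 V

V_th is the unloaded tap voltage: V_DC · R2/(R1+R2) = 12.8 × 0.2831 = 3.624 V.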